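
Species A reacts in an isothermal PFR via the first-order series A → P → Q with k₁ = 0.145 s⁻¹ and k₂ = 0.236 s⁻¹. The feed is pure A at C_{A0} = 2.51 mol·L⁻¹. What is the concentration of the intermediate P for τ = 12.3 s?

0.453 mol·L⁻¹

For first-order series with pure A initially, C_P(τ) = k₁C_{A0}/(k₂−k₁)·(e^(−k₁τ) − e^(−k₂τ)).
e^(−k₁τ) = e^(−0.145×12.3) = e^(−1.784) = 0.1680; e^(−k₂τ) = e^(−2.903) = 0.05487.
C_P = 0.145×2.51/(0.236−0.145) × (0.1680−0.05487) = 3.999×0.1132 = 0.4527 mol·L⁻¹.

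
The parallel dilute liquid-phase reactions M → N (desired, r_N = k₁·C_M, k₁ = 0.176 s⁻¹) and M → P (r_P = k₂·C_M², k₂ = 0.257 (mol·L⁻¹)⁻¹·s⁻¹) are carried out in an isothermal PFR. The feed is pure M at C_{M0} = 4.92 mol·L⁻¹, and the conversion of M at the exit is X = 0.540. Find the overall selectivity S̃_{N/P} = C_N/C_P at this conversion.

C_M = C_{M0}(1−X) = 2.263 mol·L⁻¹.
Along a PFR/batch, dC_N/dC_M = −r_N/(r_N+r_P) = −k₁/(k₁+k₂·C_M).
Integrating from C_{M0} to C_M: C_N = (0.176/0.257)·ln[(0.176+0.257·4.92)/(0.176+0.257·2.26)] = 0.6848·ln(1.440/0.7576) = 0.4400 mol·L⁻¹.
C_P = (C_{M0}−C_M)−C_N = 2.217 mol·L⁻¹; S̃_{N/P} = 0.4400/2.217 = 0.198.

0.198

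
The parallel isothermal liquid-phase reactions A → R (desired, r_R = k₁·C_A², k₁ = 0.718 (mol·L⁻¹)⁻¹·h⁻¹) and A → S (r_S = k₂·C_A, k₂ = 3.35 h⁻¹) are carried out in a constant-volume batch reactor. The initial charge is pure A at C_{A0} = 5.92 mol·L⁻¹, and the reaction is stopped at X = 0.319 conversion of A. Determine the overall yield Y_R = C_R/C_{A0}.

C_A = C_{A0}(1−X) = 4.032 mol·L⁻¹.
Along a PFR/batch, dC_S/dC_A = −r_S/(r_R+r_S) = −k₂/(k₂+k₁·C_A).
Integrating from C_{A0} to C_A: C_S = (3.35/0.718)·ln[(3.35+0.718·5.92)/(3.35+0.718·4.03)] = 4.666·ln(7.601/6.245) = 0.9168 mol·L⁻¹.
Then C_R = (C_{A0}−C_A) − C_S = 1.888 − 0.9168 = 0.9717 mol·L⁻¹.
Y_R = C_R/C_{A0} = 0.9717/5.92 = 0.164.

0.164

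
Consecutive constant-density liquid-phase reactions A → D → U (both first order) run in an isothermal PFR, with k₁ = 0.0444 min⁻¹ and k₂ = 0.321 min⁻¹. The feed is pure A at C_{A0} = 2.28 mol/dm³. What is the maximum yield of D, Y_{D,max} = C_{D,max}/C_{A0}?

0.101

For a first-order series the maximum intermediate yield is C_{D,max}/C_{A0} = (k₁/k₂)^[k₂/(k₂−k₁)].
= (0.0444/0.321)^(0.321/(0.321−0.0444)) = (0.1383)^(1.161) = 0.1007.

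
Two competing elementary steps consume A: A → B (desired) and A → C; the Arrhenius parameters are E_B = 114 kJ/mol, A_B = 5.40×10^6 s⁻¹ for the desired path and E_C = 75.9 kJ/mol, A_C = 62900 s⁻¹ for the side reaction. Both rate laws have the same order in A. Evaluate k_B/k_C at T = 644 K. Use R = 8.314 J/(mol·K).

0.0697

k_B/k_C = (A_B/A_C)·exp[−(E_B−E_C)/(RT)] = (A_B/A_C)·exp[(E_C−E_B)/(RT)].
(E_C−E_B)/(RT) = (75.9−114)×10³/(8.314×644) = -38100/5354 = -7.116.
k_B/k_C = (5.40×10^6/62900)·exp(-7.116) = 85.85 × 8.121×10^-4 = 0.0697.
Since E_B > E_C, raising the temperature improves selectivity toward B.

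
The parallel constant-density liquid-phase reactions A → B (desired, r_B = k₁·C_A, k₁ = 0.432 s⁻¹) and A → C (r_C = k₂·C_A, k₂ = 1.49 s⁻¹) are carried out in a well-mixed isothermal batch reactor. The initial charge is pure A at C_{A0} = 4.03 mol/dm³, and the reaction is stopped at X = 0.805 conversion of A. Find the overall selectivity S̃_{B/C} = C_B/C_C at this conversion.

0.290

C_A = C_{A0}(1−X) = 0.7858 mol/dm³.
Both paths are first order in A, so the instantaneous fraction to B is constant: dC_B/d(−C_A) = k₁/(k₁+k₂) = 0.2248.
C_B = 0.2248·(C_{A0}−C_A) = 0.2248×3.244 = 0.729 mol/dm³.
C_C = (C_{A0}−C_A)−C_B = 2.515 mol/dm³; S̃_{B/C} = 0.7292/2.515 = 0.290.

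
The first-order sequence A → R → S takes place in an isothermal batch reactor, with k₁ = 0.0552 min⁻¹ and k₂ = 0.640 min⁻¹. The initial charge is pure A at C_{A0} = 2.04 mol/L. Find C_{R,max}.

For a first-order series the maximum intermediate yield is C_{R,max}/C_{A0} = (k₁/k₂)^[k₂/(k₂−k₁)].
= (0.0552/0.640)^(0.640/(0.640−0.0552)) = (0.08625)^(1.094) = 0.06844.
C_{R,max} = 0.06844×2.04 = 0.140 mol/L.

0.140 mol/L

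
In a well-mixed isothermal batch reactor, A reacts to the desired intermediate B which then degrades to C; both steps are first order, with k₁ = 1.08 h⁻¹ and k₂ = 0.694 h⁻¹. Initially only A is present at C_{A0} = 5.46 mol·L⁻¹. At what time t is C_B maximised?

1.15 h

The intermediate peaks when r₁ = r₂, i.e. k₁e^(−k₁t) = k₂e^(−k₂t), giving t_opt = ln(k₂/k₁)/(k₂−k₁).
= ln(0.694/1.08)/(0.694−1.08) = ln(0.6426)/-0.3860 = -0.4422/-0.3860 = 1.15 h.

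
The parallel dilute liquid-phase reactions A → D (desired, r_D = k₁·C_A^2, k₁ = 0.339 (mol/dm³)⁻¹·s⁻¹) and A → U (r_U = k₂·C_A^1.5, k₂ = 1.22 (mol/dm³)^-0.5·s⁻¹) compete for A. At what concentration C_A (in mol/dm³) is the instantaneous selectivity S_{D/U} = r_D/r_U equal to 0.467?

2.82 mol/dm³

S_{D/U} = (k₁/k₂)·C_A^0.5 ⇒ C_A = (S·k₂/k₁)^(2).
= (0.467×1.22/0.339)^(2) = (1.681)^(2) = 2.82 mol/dm³.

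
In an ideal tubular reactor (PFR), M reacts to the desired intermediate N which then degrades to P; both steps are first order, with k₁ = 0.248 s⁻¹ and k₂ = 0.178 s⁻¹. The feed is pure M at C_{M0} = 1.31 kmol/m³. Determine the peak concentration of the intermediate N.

For a first-order series the maximum intermediate yield is C_{N,max}/C_{M0} = (k₁/k₂)^[k₂/(k₂−k₁)].
= (0.248/0.178)^(0.178/(0.178−0.248)) = (1.393)^(-2.543) = 0.4303.
C_{N,max} = 0.4303×1.31 = 0.564 kmol/m³.

0.564 kmol/m³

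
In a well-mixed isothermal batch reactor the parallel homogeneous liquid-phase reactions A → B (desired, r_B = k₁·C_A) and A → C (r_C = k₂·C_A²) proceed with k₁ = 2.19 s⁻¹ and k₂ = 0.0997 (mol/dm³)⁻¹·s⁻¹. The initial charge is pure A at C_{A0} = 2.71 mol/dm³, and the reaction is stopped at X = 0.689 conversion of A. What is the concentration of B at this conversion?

C_A = C_{A0}(1−X) = 0.8428 mol/dm³.
Along a PFR/batch, dC_B/dC_A = −r_B/(r_B+r_C) = −k₁/(k₁+k₂·C_A).
Integrating from C_{A0} to C_A: C_B = (2.19/0.0997)·ln[(2.19+0.0997·2.71)/(2.19+0.0997·0.843)] = 21.97·ln(2.460/2.274) = 1.728 mol/dm³.

1.73 mol/dm³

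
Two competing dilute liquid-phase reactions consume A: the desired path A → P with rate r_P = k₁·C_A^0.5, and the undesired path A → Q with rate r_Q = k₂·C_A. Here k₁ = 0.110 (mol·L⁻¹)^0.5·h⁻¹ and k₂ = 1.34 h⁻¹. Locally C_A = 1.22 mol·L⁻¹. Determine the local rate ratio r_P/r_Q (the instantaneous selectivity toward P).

0.0743

S_{P/Q} = r_P/r_Q = (k₁·C_A^0.5)/(k₂·C_A) = (k₁/k₂)·C_A^-0.5.
= (0.110×1.220^0.5) / (1.34×1.220) = 0.1215/1.635 = 0.0743.
The undesired path is higher order in A, so low C_A (CSTR or dilute feed) favours P.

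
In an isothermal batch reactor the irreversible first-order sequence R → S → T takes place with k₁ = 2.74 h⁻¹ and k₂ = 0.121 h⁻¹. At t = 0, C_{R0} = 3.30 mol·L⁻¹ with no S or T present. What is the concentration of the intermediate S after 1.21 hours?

2.86 mol·L⁻¹

Solving the coupled first-order balances gives C_S(t) = [k₁/(k₂−k₁)]·C_{R0}·(e^(−k₁t) − e^(−k₂t)).
e^(−k₁t) = e^(−2.74×1.21) = e^(−3.315) = 0.03632; e^(−k₂t) = e^(−0.1464) = 0.8638.
C_S = 2.74×3.30/(0.121−2.74) × (0.03632−0.8638) = (-3.452)×(-0.8275) = 2.857 mol·L⁻¹.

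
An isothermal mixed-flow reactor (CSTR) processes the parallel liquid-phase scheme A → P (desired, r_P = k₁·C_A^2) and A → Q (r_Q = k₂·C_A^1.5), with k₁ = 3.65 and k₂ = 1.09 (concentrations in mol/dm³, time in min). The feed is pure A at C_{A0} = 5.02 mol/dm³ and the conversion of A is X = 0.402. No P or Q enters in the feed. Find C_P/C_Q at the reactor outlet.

5.80

Exit C_A = C_{A0}(1−X) = 5.02×0.598 = 3.002 mol/dm³.
Rates in a CSTR are evaluated at the outlet concentration: r_P = 3.65×3.002^2 = 32.89, r_Q = 1.09×3.002^1.5 = 5.669.
Overall selectivity = C_P/C_Q = r_Pτ/(r_Qτ) = r_P/r_Q = 5.80.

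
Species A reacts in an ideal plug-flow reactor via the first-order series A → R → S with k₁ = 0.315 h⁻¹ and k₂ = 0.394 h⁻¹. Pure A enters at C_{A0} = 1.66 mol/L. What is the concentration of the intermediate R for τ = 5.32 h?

Solving the coupled first-order balances gives C_R(τ) = [k₁/(k₂−k₁)]·C_{A0}·(e^(−k₁τ) − e^(−k₂τ)).
e^(−k₁τ) = e^(−0.315×5.32) = e^(−1.676) = 0.1872; e^(−k₂τ) = e^(−2.096) = 0.1229.
C_R = 0.315×1.66/(0.394−0.315) × (0.1872−0.1229) = 6.619×0.06422 = 0.4251 mol/L.

0.425 mol/L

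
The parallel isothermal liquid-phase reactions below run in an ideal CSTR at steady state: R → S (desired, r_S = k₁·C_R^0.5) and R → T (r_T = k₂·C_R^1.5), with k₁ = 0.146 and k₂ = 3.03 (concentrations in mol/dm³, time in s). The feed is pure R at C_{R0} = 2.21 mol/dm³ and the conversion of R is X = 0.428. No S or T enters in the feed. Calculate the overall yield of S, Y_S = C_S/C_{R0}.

Exit C_R = C_{R0}(1−X) = 2.21×0.572 = 1.264 mol/dm³.
In a CSTR the entire volume is at exit conditions, so r_S = 0.146×1.264^0.5 = 0.1642 and r_T = 3.03×1.264^1.5 = 4.307.
Fraction of consumed R going to S: r_S/(r_S+r_T) = 0.03672.
C_S = 0.03672·C_{R0}·X = 0.03672×2.21×0.428 = 0.0347 mol/dm³; Y_S = C_S/C_{R0} = 0.0157.

0.0157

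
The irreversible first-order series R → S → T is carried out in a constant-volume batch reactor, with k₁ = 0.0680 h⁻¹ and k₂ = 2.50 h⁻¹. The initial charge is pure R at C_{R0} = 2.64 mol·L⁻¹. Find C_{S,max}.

0.0649 mol·L⁻¹

At the optimum, C_{S,max}/C_{R0} = (k₁/k₂)^[k₂/(k₂−k₁)].
= (0.0680/2.50)^(2.50/(2.50−0.0680)) = (0.02720)^(1.028) = 0.02459.
C_{S,max} = 0.02459×2.64 = 0.0649 mol·L⁻¹.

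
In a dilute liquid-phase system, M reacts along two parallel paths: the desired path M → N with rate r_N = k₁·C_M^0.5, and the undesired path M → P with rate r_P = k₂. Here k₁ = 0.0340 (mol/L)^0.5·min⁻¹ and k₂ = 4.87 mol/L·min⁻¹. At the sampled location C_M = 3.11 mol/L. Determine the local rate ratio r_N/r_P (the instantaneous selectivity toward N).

S_{N/P} = r_N/r_P = (k₁·C_M^0.5)/(k₂) = (k₁/k₂)·C_M^0.5.
= (0.0340×3.110^0.5) / (4.87) = 0.05996/4.870 = 0.0123.

0.0123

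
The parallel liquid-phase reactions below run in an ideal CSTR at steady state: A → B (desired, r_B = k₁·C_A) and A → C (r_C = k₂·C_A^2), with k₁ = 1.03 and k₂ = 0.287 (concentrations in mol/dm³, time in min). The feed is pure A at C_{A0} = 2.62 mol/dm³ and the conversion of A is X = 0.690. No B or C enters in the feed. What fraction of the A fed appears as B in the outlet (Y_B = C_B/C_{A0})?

Exit C_A = C_{A0}(1−X) = 2.62×0.310 = 0.8122 mol/dm³.
Rates in a CSTR are evaluated at the outlet concentration: r_B = 1.03×0.8122 = 0.8366, r_C = 0.287×0.8122^2 = 0.1893.
Fraction of consumed A going to B: r_B/(r_B+r_C) = 0.8155.
C_B = 0.8155·C_{A0}·X = 0.8155×2.62×0.690 = 1.47 mol/dm³; Y_B = C_B/C_{A0} = 0.563.

0.563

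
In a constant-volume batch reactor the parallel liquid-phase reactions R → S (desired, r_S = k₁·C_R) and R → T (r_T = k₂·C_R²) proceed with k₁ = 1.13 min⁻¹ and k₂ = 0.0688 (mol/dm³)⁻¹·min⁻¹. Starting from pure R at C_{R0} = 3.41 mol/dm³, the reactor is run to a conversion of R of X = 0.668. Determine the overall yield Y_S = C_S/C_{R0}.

0.588

C_R = C_{R0}(1−X) = 1.132 mol/dm³.
Along a PFR/batch, dC_S/dC_R = −r_S/(r_S+r_T) = −k₁/(k₁+k₂·C_R).
Integrating from C_{R0} to C_R: C_S = (1.13/0.0688)·ln[(1.13+0.0688·3.41)/(1.13+0.0688·1.13)] = 16.42·ln(1.365/1.208) = 2.004 mol/dm³.
Y_S = C_S/C_{R0} = 2.004/3.41 = 0.588.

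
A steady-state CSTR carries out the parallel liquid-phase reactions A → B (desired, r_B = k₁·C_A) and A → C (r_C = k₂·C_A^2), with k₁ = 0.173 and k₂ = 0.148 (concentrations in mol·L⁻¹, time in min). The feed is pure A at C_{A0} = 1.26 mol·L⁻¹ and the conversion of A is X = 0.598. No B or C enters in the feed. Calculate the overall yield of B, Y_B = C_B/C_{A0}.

0.417

Exit C_A = C_{A0}(1−X) = 1.26×0.402 = 0.5065 mol·L⁻¹.
Rates in a CSTR are evaluated at the outlet concentration: r_B = 0.173×0.5065 = 0.08763, r_C = 0.148×0.5065^2 = 0.03797.
Fraction of consumed A going to B: r_B/(r_B+r_C) = 0.6977.
C_B = 0.6977·C_{A0}·X = 0.6977×1.26×0.598 = 0.526 mol·L⁻¹; Y_B = C_B/C_{A0} = 0.417.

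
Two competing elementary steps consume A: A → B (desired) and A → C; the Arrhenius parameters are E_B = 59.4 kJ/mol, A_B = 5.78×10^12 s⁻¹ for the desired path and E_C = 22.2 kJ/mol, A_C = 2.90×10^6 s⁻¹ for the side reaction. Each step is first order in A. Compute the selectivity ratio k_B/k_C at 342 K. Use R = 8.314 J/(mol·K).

4.15

k_B/k_C = (A_B/A_C)·exp[−(E_B−E_C)/(RT)] = (A_B/A_C)·exp[(E_C−E_B)/(RT)].
(E_C−E_B)/(RT) = (22.2−59.4)×10³/(8.314×342) = -37200/2843 = -13.08.
k_B/k_C = (5.78×10^12/2.90×10^6)·exp(-13.08) = 1.993×10^6 × 2.080×10^-6 = 4.15.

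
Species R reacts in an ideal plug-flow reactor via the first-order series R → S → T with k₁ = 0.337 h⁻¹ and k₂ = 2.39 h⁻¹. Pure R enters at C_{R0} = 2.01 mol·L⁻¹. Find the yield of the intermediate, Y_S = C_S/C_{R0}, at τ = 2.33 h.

0.0742

The intermediate concentration in a first-order A→B→C sequence is C_S = k₁C_{R0}(e^(−k₁τ) − e^(−k₂τ))/(k₂−k₁).
e^(−k₁τ) = e^(−0.337×2.33) = e^(−0.7852) = 0.4560; e^(−k₂τ) = e^(−5.569) = 0.003815.
C_S = 0.337×2.01/(2.39−0.337) × (0.4560−0.003815) = 0.3299×0.4522 = 0.1492 mol·L⁻¹.
Y_S = C_S/C_{R0} = 0.1492/2.01 = 0.0742.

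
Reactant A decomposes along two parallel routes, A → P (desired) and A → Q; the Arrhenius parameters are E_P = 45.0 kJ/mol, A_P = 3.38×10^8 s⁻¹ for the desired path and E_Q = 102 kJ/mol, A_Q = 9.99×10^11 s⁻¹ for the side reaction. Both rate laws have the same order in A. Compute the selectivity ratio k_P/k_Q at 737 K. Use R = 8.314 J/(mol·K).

With equal orders, S_{P/Q} = k_P/k_Q = (A_P/A_Q)·exp[(E_Q−E_P)/(RT)].
(E_Q−E_P)/(RT) = (102−45.0)×10³/(8.314×737) = 57000/6127 = 9.302.
k_P/k_Q = (3.38×10^8/9.99×10^11)·exp(9.302) = 3.383×10^-4 × 10965 = 3.71.

3.71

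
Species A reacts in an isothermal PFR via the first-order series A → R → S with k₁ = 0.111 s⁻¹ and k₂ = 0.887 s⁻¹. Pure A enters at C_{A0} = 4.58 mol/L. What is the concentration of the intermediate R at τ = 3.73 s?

Solving the coupled first-order balances gives C_R(τ) = [k₁/(k₂−k₁)]·C_{A0}·(e^(−k₁τ) − e^(−k₂τ)).
e^(−k₁τ) = e^(−0.111×3.73) = e^(−0.4140) = 0.6610; e^(−k₂τ) = e^(−3.309) = 0.03657.
C_R = 0.111×4.58/(0.887−0.111) × (0.6610−0.03657) = 0.6551×0.6244 = 0.4091 mol/L.

0.409 mol/L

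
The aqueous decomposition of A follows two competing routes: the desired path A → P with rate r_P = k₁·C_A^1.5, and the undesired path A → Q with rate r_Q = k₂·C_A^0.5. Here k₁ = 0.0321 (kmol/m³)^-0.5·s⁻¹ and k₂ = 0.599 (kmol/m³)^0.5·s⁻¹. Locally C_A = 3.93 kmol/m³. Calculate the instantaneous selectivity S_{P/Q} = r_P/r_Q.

S_{P/Q} = r_P/r_Q = (k₁·C_A^1.5)/(k₂·C_A^0.5) = (k₁/k₂)·C_A.
= (0.0321×3.930^1.5) / (0.599×3.930^0.5) = 0.2501/1.187 = 0.211.

0.211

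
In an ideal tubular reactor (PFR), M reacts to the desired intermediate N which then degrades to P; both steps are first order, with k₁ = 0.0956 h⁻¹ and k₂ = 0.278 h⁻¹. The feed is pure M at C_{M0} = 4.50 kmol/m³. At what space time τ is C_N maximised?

5.85 h

The intermediate peaks when r₁ = r₂, i.e. k₁e^(−k₁τ) = k₂e^(−k₂τ), giving τ_opt = ln(k₂/k₁)/(k₂−k₁).
= ln(0.278/0.0956)/(0.278−0.0956) = ln(2.908)/0.1824 = 1.067/0.1824 = 5.85 h.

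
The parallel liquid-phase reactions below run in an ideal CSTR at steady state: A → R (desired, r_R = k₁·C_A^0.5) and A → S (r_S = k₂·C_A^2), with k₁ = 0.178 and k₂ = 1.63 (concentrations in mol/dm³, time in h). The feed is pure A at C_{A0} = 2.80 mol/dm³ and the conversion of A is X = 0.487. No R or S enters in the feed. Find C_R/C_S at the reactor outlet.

Exit C_A = C_{A0}(1−X) = 2.80×0.513 = 1.436 mol/dm³.
Rates in a CSTR are evaluated at the outlet concentration: r_R = 0.178×1.436^0.5 = 0.2133, r_S = 1.63×1.436^2 = 3.363.
Overall selectivity = C_R/C_S = r_Rτ/(r_Sτ) = r_R/r_S = 0.0634.

0.0634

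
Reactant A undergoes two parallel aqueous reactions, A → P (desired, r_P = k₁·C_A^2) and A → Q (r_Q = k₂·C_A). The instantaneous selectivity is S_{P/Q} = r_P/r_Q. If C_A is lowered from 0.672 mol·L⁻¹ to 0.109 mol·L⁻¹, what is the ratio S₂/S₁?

0.162

S_{P/Q} = (k₁/k₂)·C_A, so S₂/S₁ = (C_{A,2}/C_{A,1}).
= 0.109/0.672 = 0.162.
Selectivity toward P falls as C_A falls — high-concentration operation is favoured.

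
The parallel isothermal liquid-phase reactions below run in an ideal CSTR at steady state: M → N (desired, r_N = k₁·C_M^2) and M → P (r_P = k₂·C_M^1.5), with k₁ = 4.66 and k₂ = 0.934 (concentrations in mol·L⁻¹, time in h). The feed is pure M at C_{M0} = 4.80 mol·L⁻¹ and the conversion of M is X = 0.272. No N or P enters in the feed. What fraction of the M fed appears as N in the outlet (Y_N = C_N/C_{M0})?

0.246

Exit C_M = C_{M0}(1−X) = 4.80×0.728 = 3.494 mol·L⁻¹.
In a CSTR the entire volume is at exit conditions, so r_N = 4.66×3.494^2 = 56.90 and r_P = 0.934×3.494^1.5 = 6.101.
Fraction of consumed M going to N: r_N/(r_N+r_P) = 0.9032.
C_N = 0.9032·C_{M0}·X = 0.9032×4.80×0.272 = 1.18 mol·L⁻¹; Y_N = C_N/C_{M0} = 0.246.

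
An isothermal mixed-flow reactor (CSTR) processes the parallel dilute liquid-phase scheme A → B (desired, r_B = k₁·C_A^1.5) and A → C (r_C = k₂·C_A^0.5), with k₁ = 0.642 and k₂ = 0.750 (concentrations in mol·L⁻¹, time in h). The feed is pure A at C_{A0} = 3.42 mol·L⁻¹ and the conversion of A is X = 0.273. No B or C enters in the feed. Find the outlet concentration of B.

0.635 mol·L⁻¹

Exit C_A = C_{A0}(1−X) = 3.42×0.727 = 2.486 mol·L⁻¹.
Rates in a CSTR are evaluated at the outlet concentration: r_B = 0.642×2.486^1.5 = 2.517, r_C = 0.750×2.486^0.5 = 1.183.
Fraction of consumed A going to B: r_B/(r_B+r_C) = 0.6803.
C_B = 0.6803·C_{A0}·X = 0.6803×3.42×0.273 = 0.635 mol·L⁻¹.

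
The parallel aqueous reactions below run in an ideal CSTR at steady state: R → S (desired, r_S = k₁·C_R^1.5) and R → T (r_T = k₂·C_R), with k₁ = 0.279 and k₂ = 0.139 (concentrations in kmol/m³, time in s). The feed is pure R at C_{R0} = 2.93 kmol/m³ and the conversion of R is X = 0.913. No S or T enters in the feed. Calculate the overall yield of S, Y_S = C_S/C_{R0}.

0.460

Exit C_R = C_{R0}(1−X) = 2.93×0.0870 = 0.2549 kmol/m³.
Rates in a CSTR are evaluated at the outlet concentration: r_S = 0.279×0.2549^1.5 = 0.03591, r_T = 0.139×0.2549 = 0.03543.
Fraction of consumed R going to S: r_S/(r_S+r_T) = 0.5033.
C_S = 0.5033·C_{R0}·X = 0.5033×2.93×0.913 = 1.35 kmol/m³; Y_S = C_S/C_{R0} = 0.460.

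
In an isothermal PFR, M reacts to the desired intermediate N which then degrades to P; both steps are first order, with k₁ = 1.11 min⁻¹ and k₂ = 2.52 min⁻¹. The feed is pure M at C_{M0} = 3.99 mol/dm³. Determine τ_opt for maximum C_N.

Setting dC_N/dτ = 0 gives τ_opt = ln(k₂/k₁)/(k₂−k₁).
= ln(2.52/1.11)/(2.52−1.11) = ln(2.270)/1.410 = 0.8199/1.410 = 0.581 min.

0.581 min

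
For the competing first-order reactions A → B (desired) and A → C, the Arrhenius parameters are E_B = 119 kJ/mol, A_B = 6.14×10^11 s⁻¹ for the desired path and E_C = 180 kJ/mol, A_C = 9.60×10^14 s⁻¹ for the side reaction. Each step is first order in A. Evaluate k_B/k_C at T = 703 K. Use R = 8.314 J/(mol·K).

21.8

With equal orders, S_{B/C} = k_B/k_C = (A_B/A_C)·exp[(E_C−E_B)/(RT)].
(E_C−E_B)/(RT) = (180−119)×10³/(8.314×703) = 61000/5845 = 10.44.
k_B/k_C = (6.14×10^11/9.60×10^14)·exp(10.44) = 6.396×10^-4 × 34089 = 21.8.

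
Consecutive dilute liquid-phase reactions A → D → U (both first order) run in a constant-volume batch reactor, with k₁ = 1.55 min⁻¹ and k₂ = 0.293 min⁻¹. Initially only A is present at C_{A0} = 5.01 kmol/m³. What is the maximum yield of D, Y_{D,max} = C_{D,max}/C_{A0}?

At the optimum, C_{D,max}/C_{A0} = (k₁/k₂)^[k₂/(k₂−k₁)].
= (1.55/0.293)^(0.293/(0.293−1.55)) = (5.290)^(-0.2331) = 0.6782.

0.678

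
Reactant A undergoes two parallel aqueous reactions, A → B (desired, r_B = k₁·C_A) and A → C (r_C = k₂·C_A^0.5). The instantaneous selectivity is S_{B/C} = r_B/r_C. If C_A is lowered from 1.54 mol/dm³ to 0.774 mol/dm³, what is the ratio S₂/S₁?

0.709

S_{B/C} = (k₁/k₂)·C_A^0.5, so S₂/S₁ = (C_{A,2}/C_{A,1})^0.5.
= (0.774/1.54)^0.5 = (0.5026)^0.5 = 0.709.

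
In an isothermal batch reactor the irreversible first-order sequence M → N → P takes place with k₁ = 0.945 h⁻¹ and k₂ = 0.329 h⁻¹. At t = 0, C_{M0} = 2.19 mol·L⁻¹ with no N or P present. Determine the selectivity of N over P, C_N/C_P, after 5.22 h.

The intermediate concentration in a first-order A→B→C sequence is C_N = k₁C_{M0}(e^(−k₁t) − e^(−k₂t))/(k₂−k₁).
e^(−k₁t) = e^(−0.945×5.22) = e^(−4.933) = 0.007206; e^(−k₂t) = e^(−1.717) = 0.1795.
C_N = 0.945×2.19/(0.329−0.945) × (0.007206−0.1795) = (-3.360)×(-0.1723) = 0.5790 mol·L⁻¹.
C_M = C_{M0}e^(−k₁t) = 0.01578 mol·L⁻¹, so C_P = C_{M0}−C_M−C_N = 1.595 mol·L⁻¹; C_N/C_P = 0.363.

0.363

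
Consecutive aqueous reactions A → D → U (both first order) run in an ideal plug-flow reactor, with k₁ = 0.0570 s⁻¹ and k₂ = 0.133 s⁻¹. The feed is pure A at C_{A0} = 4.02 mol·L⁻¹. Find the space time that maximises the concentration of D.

11.1 s

For first-order series the maximum of C_D occurs at τ_opt = ln(k₂/k₁)/(k₂−k₁).
= ln(0.133/0.0570)/(0.133−0.0570) = ln(2.333)/0.07600 = 0.8473/0.07600 = 11.1 s.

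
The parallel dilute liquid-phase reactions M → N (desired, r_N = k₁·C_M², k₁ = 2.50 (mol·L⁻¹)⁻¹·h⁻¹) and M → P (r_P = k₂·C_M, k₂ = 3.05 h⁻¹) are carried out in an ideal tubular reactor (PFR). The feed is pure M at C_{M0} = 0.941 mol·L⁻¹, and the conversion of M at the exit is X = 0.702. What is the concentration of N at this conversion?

C_M = C_{M0}(1−X) = 0.2804 mol·L⁻¹.
Along a PFR/batch, dC_P/dC_M = −r_P/(r_N+r_P) = −k₂/(k₂+k₁·C_M).
Integrating from C_{M0} to C_M: C_P = (3.05/2.50)·ln[(3.05+2.50·0.941)/(3.05+2.50·0.280)] = 1.220·ln(5.402/3.751) = 0.4451 mol·L⁻¹.
Then C_N = (C_{M0}−C_M) − C_P = 0.6606 − 0.4451 = 0.2155 mol·L⁻¹.

0.215 mol·L⁻¹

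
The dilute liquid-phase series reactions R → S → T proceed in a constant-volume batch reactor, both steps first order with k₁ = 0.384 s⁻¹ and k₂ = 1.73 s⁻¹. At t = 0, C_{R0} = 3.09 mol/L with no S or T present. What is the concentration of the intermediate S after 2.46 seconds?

The intermediate concentration in a first-order A→B→C sequence is C_S = k₁C_{R0}(e^(−k₁t) − e^(−k₂t))/(k₂−k₁).
e^(−k₁t) = e^(−0.384×2.46) = e^(−0.9446) = 0.3888; e^(−k₂t) = e^(−4.256) = 0.01418.
C_S = 0.384×3.09/(1.73−0.384) × (0.3888−0.01418) = 0.8815×0.3746 = 0.3303 mol/L.

0.330 mol/L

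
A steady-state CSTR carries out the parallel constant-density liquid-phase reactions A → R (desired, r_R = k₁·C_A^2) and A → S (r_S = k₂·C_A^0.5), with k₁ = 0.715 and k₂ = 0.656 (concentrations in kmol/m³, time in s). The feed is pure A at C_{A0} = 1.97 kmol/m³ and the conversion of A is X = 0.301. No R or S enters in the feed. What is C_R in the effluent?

0.378 kmol/m³

Exit C_A = C_{A0}(1−X) = 1.97×0.699 = 1.377 kmol/m³.
Rates in a CSTR are evaluated at the outlet concentration: r_R = 0.715×1.377^2 = 1.356, r_S = 0.656×1.377^0.5 = 0.7698.
Fraction of consumed A going to R: r_R/(r_R+r_S) = 0.6378.
C_R = 0.6378·C_{A0}·X = 0.6378×1.97×0.301 = 0.378 kmol/m³.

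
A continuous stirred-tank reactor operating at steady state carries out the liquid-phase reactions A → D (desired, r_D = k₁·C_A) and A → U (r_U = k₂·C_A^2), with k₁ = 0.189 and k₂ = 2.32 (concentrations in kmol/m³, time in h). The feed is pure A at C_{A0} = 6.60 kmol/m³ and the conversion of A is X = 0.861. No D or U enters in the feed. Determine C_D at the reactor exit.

Exit C_A = C_{A0}(1−X) = 6.60×0.139 = 0.9174 kmol/m³.
In a CSTR the entire volume is at exit conditions, so r_D = 0.189×0.9174 = 0.1734 and r_U = 2.32×0.9174^2 = 1.953.
Fraction of consumed A going to D: r_D/(r_D+r_U) = 0.08156.
C_D = 0.08156·C_{A0}·X = 0.08156×6.60×0.861 = 0.463 kmol/m³.

0.463 kmol/m³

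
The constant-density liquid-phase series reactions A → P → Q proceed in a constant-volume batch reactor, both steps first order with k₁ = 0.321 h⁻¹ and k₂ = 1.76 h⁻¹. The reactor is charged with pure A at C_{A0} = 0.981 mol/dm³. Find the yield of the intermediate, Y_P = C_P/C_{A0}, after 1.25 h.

The intermediate concentration in a first-order A→B→C sequence is C_P = k₁C_{A0}(e^(−k₁t) − e^(−k₂t))/(k₂−k₁).
e^(−k₁t) = e^(−0.321×1.25) = e^(−0.4012) = 0.6695; e^(−k₂t) = e^(−2.200) = 0.1108.
C_P = 0.321×0.981/(1.76−0.321) × (0.6695−0.1108) = 0.2188×0.5587 = 0.1223 mol/dm³.
Y_P = C_P/C_{A0} = 0.1223/0.981 = 0.125.

0.125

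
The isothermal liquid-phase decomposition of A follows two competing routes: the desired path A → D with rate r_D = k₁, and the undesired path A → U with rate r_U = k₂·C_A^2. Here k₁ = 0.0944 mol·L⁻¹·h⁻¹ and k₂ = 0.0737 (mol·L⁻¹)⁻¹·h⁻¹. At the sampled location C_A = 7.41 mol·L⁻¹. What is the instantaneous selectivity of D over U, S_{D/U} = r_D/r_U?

S_{D/U} = r_D/r_U = (k₁)/(k₂·C_A^2) = (k₁/k₂)·C_A^-2.
= (0.0944) / (0.0737×7.410^2) = 0.09440/4.047 = 0.0233.

0.0233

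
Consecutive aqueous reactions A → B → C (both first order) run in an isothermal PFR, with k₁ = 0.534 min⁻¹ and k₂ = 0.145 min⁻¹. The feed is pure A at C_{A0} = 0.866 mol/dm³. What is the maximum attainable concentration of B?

At the optimum, C_{B,max}/C_{A0} = (k₁/k₂)^[k₂/(k₂−k₁)].
= (0.534/0.145)^(0.145/(0.145−0.534)) = (3.683)^(-0.3728) = 0.6151.
C_{B,max} = 0.6151×0.866 = 0.533 mol/dm³.

0.533 mol/dm³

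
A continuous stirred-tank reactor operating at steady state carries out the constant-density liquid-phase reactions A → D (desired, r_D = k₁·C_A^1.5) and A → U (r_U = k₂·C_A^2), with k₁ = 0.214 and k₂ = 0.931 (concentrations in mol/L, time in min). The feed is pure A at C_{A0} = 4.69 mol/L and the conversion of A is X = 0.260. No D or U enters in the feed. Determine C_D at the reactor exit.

0.134 mol/L

Exit C_A = C_{A0}(1−X) = 4.69×0.740 = 3.471 mol/L.
A CSTR operates uniformly at the exit composition, giving r_D = 1.384 and r_U = 11.21 (each k·C_A^n at C_A = 3.471).
Fraction of consumed A going to D: r_D/(r_D+r_U) = 0.1098.
C_D = 0.1098·C_{A0}·X = 0.1098×4.69×0.260 = 0.134 mol/L.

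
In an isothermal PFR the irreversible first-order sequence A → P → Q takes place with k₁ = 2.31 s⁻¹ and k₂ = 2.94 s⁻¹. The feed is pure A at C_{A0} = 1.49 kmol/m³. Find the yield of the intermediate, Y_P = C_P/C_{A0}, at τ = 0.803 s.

Solving the coupled first-order balances gives C_P(τ) = [k₁/(k₂−k₁)]·C_{A0}·(e^(−k₁τ) − e^(−k₂τ)).
e^(−k₁τ) = e^(−2.31×0.803) = e^(−1.855) = 0.1565; e^(−k₂τ) = e^(−2.361) = 0.09434.
C_P = 2.31×1.49/(2.94−2.31) × (0.1565−0.09434) = 5.463×0.06212 = 0.3394 kmol/m³.
Y_P = C_P/C_{A0} = 0.3394/1.49 = 0.228.

0.228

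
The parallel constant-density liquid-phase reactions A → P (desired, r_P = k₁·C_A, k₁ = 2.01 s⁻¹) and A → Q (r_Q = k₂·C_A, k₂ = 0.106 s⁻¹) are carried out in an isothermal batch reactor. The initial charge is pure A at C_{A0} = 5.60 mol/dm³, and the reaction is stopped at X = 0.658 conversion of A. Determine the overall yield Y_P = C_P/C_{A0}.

C_A = C_{A0}(1−X) = 1.915 mol/dm³.
Both paths are first order in A, so the instantaneous fraction to P is constant: dC_P/d(−C_A) = k₁/(k₁+k₂) = 0.9499.
C_P = 0.9499·(C_{A0}−C_A) = 0.9499×3.685 = 3.50 mol/dm³.
Y_P = C_P/C_{A0} = 3.500/5.60 = 0.625.

0.625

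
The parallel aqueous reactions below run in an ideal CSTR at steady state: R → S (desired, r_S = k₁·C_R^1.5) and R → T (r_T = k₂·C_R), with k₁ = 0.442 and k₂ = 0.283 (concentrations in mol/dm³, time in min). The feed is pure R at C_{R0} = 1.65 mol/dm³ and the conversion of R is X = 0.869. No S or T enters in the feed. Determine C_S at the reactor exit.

Exit C_R = C_{R0}(1−X) = 1.65×0.131 = 0.2162 mol/dm³.
In a CSTR the entire volume is at exit conditions, so r_S = 0.442×0.2162^1.5 = 0.04442 and r_T = 0.283×0.2162 = 0.06117.
Fraction of consumed R going to S: r_S/(r_S+r_T) = 0.4207.
C_S = 0.4207·C_{R0}·X = 0.4207×1.65×0.869 = 0.603 mol/dm³.

0.603 mol/dm³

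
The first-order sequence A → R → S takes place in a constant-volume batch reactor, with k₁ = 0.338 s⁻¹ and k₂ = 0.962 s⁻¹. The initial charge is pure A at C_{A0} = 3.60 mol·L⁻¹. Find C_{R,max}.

0.718 mol·L⁻¹

For a first-order series the maximum intermediate yield is C_{R,max}/C_{A0} = (k₁/k₂)^[k₂/(k₂−k₁)].
= (0.338/0.962)^(0.962/(0.962−0.338)) = (0.3514)^(1.542) = 0.1994.
C_{R,max} = 0.1994×3.60 = 0.718 mol·L⁻¹.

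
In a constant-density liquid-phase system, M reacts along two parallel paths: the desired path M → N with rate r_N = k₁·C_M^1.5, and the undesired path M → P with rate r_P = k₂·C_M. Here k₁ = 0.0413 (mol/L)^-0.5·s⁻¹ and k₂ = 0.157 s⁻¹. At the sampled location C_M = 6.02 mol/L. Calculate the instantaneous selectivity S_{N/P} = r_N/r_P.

0.645

S_{N/P} = r_N/r_P = (k₁·C_M^1.5)/(k₂·C_M) = (k₁/k₂)·C_M^0.5.
= (0.0413×6.020^1.5) / (0.157×6.020) = 0.6100/0.9451 = 0.645.
Since the desired path is higher order in M, keeping C_M high (PFR or concentrated feed) favours N.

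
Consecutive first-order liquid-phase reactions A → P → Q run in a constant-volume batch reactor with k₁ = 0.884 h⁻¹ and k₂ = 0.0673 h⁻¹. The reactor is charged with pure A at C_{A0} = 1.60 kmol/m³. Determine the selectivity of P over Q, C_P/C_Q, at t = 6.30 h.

2.41

Solving the coupled first-order balances gives C_P(t) = [k₁/(k₂−k₁)]·C_{A0}·(e^(−k₁t) − e^(−k₂t)).
e^(−k₁t) = e^(−0.884×6.30) = e^(−5.569) = 0.003814; e^(−k₂t) = e^(−0.4240) = 0.6544.
C_P = 0.884×1.60/(0.0673−0.884) × (0.003814−0.6544) = (-1.732)×(-0.6506) = 1.127 kmol/m³.
C_A = C_{A0}e^(−k₁t) = 0.006102 kmol/m³, so C_Q = C_{A0}−C_A−C_P = 0.4671 kmol/m³; C_P/C_Q = 2.41.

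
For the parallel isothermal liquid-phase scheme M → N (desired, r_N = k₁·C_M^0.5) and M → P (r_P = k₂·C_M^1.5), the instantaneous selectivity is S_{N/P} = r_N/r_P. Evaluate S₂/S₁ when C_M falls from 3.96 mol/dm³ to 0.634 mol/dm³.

S_{N/P} = (k₁/k₂)·C_M⁻¹, so S₂/S₁ = (C_{M,2}/C_{M,1})⁻¹.
= 3.96/0.634 = 6.25.
Selectivity toward N rises as C_M falls — low-concentration operation is favoured.

6.25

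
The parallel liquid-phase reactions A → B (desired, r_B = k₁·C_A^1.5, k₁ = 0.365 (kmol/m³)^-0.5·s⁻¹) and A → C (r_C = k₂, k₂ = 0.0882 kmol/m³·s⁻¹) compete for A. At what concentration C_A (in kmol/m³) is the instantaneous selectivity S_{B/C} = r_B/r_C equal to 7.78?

1.52 kmol/m³

S_{B/C} = (k₁/k₂)·C_A^1.5 ⇒ C_A = (S·k₂/k₁)^(1/1.5).
= (7.78×0.0882/0.365)^(0.6667) = (1.880)^(0.6667) = 1.52 kmol/m³.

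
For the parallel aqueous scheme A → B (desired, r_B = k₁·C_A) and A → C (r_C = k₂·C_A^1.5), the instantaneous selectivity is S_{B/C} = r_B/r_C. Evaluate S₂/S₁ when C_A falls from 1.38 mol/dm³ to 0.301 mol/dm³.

S_{B/C} = (k₁/k₂)·C_A^-0.5, so S₂/S₁ = (C_{A,2}/C_{A,1})^-0.5.
= (0.301/1.38)^(-0.5) = (0.2181)^(-0.5) = 2.14.
Selectivity toward B rises as C_A falls — low-concentration operation is favoured.

2.14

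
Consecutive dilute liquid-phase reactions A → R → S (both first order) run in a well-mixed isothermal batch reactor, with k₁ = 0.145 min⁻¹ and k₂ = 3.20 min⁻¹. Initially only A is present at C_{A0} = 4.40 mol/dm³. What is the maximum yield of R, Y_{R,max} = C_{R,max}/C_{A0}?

For a first-order series the maximum intermediate yield is C_{R,max}/C_{A0} = (k₁/k₂)^[k₂/(k₂−k₁)].
= (0.145/3.20)^(3.20/(3.20−0.145)) = (0.04531)^(1.047) = 0.03912.

0.0391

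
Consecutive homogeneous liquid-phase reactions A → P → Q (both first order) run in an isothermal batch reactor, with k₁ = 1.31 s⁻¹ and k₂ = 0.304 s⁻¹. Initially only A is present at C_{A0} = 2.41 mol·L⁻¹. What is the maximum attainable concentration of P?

Evaluating C_P at t_opt = ln(k₂/k₁)/(k₂−k₁) gives C_{P,max}/C_{A0} = (k₁/k₂)^[k₂/(k₂−k₁)].
= (1.31/0.304)^(0.304/(0.304−1.31)) = (4.309)^(-0.3022) = 0.6431.
C_{P,max} = 0.6431×2.41 = 1.55 mol·L⁻¹.

1.55 mol·L⁻¹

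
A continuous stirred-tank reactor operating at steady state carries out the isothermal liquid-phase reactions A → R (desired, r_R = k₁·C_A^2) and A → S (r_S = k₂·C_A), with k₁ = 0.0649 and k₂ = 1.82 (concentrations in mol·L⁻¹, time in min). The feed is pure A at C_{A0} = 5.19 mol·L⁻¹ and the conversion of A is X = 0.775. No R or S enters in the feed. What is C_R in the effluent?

Exit C_A = C_{A0}(1−X) = 5.19×0.225 = 1.168 mol·L⁻¹.
A CSTR operates uniformly at the exit composition, giving r_R = 0.08850 and r_S = 2.125 (each k·C_A^n at C_A = 1.168).
Fraction of consumed A going to R: r_R/(r_R+r_S) = 0.03998.
C_R = 0.03998·C_{A0}·X = 0.03998×5.19×0.775 = 0.161 mol·L⁻¹.

0.161 mol·L⁻¹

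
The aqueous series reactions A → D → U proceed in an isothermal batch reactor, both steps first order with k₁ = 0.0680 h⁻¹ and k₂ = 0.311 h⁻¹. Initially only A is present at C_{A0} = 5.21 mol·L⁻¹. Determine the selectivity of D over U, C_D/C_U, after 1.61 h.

For first-order series with pure A initially, C_D(t) = k₁C_{A0}/(k₂−k₁)·(e^(−k₁t) − e^(−k₂t)).
e^(−k₁t) = e^(−0.0680×1.61) = e^(−0.1095) = 0.8963; e^(−k₂t) = e^(−0.5007) = 0.6061.
C_D = 0.0680×5.21/(0.311−0.0680) × (0.8963−0.6061) = 1.458×0.2902 = 0.4231 mol·L⁻¹.
C_A = C_{A0}e^(−k₁t) = 4.670 mol·L⁻¹, so C_U = C_{A0}−C_A−C_D = 0.1172 mol·L⁻¹; C_D/C_U = 3.61.

3.61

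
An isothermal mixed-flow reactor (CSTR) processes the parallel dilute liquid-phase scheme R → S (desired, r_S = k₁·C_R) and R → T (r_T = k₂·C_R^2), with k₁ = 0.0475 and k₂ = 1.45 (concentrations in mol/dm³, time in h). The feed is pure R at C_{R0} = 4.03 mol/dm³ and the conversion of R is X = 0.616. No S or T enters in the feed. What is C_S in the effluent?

0.0515 mol/dm³

Exit C_R = C_{R0}(1−X) = 4.03×0.384 = 1.548 mol/dm³.
In a CSTR the entire volume is at exit conditions, so r_S = 0.0475×1.548 = 0.07351 and r_T = 1.45×1.548^2 = 3.472.
Fraction of consumed R going to S: r_S/(r_S+r_T) = 0.02073.
C_S = 0.02073·C_{R0}·X = 0.02073×4.03×0.616 = 0.0515 mol/dm³.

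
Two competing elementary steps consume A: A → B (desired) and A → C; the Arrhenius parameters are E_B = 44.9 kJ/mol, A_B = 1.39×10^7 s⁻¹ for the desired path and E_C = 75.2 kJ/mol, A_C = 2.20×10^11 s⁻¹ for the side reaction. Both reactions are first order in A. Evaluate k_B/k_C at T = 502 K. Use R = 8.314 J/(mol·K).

Since both paths have the same order in A, the concentration cancels and S_{B/C} = k_B/k_C = (A_B/A_C)·exp[(E_C−E_B)/(RT)].
(E_C−E_B)/(RT) = (75.2−44.9)×10³/(8.314×502) = 30300/4174 = 7.260.
k_B/k_C = (1.39×10^7/2.20×10^11)·exp(7.260) = 6.318×10^-5 × 1422 = 0.0898.

0.0898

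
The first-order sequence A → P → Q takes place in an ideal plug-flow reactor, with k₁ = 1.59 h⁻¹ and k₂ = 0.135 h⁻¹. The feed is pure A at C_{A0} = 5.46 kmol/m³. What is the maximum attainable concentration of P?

For a first-order series the maximum intermediate yield is C_{P,max}/C_{A0} = (k₁/k₂)^[k₂/(k₂−k₁)].
= (1.59/0.135)^(0.135/(0.135−1.59)) = (11.78)^(-0.09278) = 0.7955.
C_{P,max} = 0.7955×5.46 = 4.34 kmol/m³.

4.34 kmol/m³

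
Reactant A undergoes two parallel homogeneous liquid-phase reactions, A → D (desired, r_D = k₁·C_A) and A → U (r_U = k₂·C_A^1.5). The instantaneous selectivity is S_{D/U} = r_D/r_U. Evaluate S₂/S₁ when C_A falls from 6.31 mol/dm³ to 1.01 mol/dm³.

S_{D/U} = (k₁/k₂)·C_A^-0.5, so S₂/S₁ = (C_{A,2}/C_{A,1})^-0.5.
= (1.01/6.31)^(-0.5) = (0.1601)^(-0.5) = 2.50.

2.50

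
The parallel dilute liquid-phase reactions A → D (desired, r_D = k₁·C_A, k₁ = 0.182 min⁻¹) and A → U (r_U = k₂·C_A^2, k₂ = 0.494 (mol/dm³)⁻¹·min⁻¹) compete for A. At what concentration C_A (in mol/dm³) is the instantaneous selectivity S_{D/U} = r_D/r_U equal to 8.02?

S_{D/U} = (k₁/k₂)·C_A⁻¹ ⇒ C_A = (S·k₂/k₁)^(-1).
= (8.02×0.494/0.182)^(-1) = (21.77)^(-1) = 0.0459 mol/dm³.

0.0459 mol/dm³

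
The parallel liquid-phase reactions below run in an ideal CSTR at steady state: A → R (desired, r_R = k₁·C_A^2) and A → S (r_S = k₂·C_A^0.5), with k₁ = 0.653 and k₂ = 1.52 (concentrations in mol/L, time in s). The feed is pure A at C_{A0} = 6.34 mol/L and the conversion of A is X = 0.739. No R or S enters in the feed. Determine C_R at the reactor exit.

2.24 mol/L

Exit C_A = C_{A0}(1−X) = 6.34×0.261 = 1.655 mol/L.
In a CSTR the entire volume is at exit conditions, so r_R = 0.653×1.655^2 = 1.788 and r_S = 1.52×1.655^0.5 = 1.955.
Fraction of consumed A going to R: r_R/(r_R+r_S) = 0.4777.
C_R = 0.4777·C_{A0}·X = 0.4777×6.34×0.739 = 2.24 mol/L.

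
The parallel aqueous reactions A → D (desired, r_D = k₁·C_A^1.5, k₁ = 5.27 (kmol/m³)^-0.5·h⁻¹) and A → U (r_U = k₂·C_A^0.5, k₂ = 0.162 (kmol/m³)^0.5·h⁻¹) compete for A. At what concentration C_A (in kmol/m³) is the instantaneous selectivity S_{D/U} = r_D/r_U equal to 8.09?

S_{D/U} = (k₁/k₂)·C_A ⇒ C_A = S·k₂/k₁.
= 8.09×0.162/5.27 = 0.249 kmol/m³.

0.249 kmol/m³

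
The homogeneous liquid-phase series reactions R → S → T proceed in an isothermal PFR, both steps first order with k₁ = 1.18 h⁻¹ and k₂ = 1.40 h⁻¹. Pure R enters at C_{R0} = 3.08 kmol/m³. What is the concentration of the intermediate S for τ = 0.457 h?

0.922 kmol/m³

The intermediate concentration in a first-order A→B→C sequence is C_S = k₁C_{R0}(e^(−k₁τ) − e^(−k₂τ))/(k₂−k₁).
e^(−k₁τ) = e^(−1.18×0.457) = e^(−0.5393) = 0.5832; e^(−k₂τ) = e^(−0.6398) = 0.5274.
C_S = 1.18×3.08/(1.40−1.18) × (0.5832−0.5274) = 16.52×0.05578 = 0.9215 kmol/m³.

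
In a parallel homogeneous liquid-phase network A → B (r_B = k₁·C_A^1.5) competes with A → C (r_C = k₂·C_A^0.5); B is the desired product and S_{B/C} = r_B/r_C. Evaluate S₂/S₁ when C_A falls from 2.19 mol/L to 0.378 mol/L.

0.173

S_{B/C} = (k₁/k₂)·C_A, so S₂/S₁ = (C_{A,2}/C_{A,1}).
= 0.378/2.19 = 0.173.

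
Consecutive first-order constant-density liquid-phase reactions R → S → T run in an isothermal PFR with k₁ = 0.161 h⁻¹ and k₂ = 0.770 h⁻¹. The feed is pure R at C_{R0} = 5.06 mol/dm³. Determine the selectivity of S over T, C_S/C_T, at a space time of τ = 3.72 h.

For first-order series with pure R initially, C_S(τ) = k₁C_{R0}/(k₂−k₁)·(e^(−k₁τ) − e^(−k₂τ)).
e^(−k₁τ) = e^(−0.161×3.72) = e^(−0.5989) = 0.5494; e^(−k₂τ) = e^(−2.864) = 0.05702.
C_S = 0.161×5.06/(0.770−0.161) × (0.5494−0.05702) = 1.338×0.4924 = 0.6587 mol/dm³.
C_R = C_{R0}e^(−k₁τ) = 2.780 mol/dm³, so C_T = C_{R0}−C_R−C_S = 1.621 mol/dm³; C_S/C_T = 0.406.

0.406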